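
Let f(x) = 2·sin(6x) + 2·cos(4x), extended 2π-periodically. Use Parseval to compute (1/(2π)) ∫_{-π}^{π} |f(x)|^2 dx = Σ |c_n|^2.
Σ |c_n|^2 = 4

Expand |f|^2 and use orthogonality of {sin(nx), cos(mx)} on [-π, π]:
  ∫_{-π}^{π} sin(nx)^2 dx = π, ∫ cos(mx)^2 dx = π, and cross terms integrate to 0.
So ∫_{-π}^{π} f(x)^2 dx = 2^2 · π + 2^2 · π = (4 + 4)π.
Divide by 2π: (4 + 4)/2 = 4.
By Parseval, this equals Σ |c_n|^2.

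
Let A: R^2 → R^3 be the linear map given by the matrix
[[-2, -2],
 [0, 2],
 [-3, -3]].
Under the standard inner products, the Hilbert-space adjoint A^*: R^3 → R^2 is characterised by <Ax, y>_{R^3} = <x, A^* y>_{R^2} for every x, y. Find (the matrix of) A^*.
A^* = A^T =
[[-2, 0, -3],
 [-2, 2, -3]]

For real matrices with standard dot products, the defining identity <Ax, y> = <x, A^* y> gives (Ax)^T y = x^T (A^*) y, i.e. x^T A^T y = x^T (A^*) y. Since this holds for all x, y, we must have A^* = A^T. Therefore
A^* =
[[-2, 0, -3],
 [-2, 2, -3]].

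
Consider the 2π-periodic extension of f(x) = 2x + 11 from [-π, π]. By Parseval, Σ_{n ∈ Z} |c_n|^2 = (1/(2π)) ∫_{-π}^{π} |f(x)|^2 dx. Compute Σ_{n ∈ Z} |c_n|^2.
Σ |c_n|^2 = 4π^2/3 + 121

Expand and integrate term by term over [-π, π]:
  ∫ (2x)^2 dx = 4·(2π^3/3); ∫ 2·2·(11)·x dx = 0 (odd integrand); ∫ 11^2 dx = 121·2π.
So (1/(2π)) ∫_{-π}^{π} (2x + 11)^2 dx = 4π^2/3 + 121 = 4π^2/3 + 121.
Parseval ⇒ Σ |c_n|^2 = 4π^2/3 + 121.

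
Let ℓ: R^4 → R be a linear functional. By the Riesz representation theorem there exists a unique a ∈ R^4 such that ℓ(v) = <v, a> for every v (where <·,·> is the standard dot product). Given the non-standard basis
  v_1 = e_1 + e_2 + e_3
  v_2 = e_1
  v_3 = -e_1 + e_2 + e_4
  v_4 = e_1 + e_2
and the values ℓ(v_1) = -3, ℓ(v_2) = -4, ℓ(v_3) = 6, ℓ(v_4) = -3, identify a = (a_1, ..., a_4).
a = (-4, 1, 0, 1)

Write a = (a_1, ..., a_4) in the standard basis. For each basis vector v_i, ℓ(v_i) = <v_i, a> is a linear equation in the a_j's. Collect the n equations into a matrix system V a = ℓ, where row i of V is v_i (expressed in the standard basis). Since V is invertible (lower-triangular with 1s on the diagonal, up to permutation), solve by back-substitution:
  V =
[[1, 1, 1, 0],
 [1, 0, 0, 0],
 [-1, 1, 0, 1],
 [1, 1, 0, 0]]
  V a = (-3, -4, 6, -3)
Solving gives a = (-4, 1, 0, 1).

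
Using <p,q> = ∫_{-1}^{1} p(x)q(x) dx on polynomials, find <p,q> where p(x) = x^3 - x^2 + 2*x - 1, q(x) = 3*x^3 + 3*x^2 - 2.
<p,q> = 566/105

Expand the product: p(x)·q(x) = 3*x^6 + 3*x^4 + x^3 - x^2 - 4*x + 2.
∫_{-1}^{1} of each monomial x^k gives [2/(k+1) if k even, 0 if k odd]. Integrating term-by-term (or equivalently evaluating the antiderivative F(x) = 3*x^7/7 + 3*x^5/5 + x^4/4 - x^3/3 - 2*x^2 + 2*x at the endpoints):
  F(1) − F(−1) = 397/420 − (-1867/420) = 566/105.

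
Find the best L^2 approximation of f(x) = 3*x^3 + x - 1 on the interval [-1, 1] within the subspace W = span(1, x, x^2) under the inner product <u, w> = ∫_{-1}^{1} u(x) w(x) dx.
g(x) = 14*x/5 - 1

The best approximation g ∈ W is the orthogonal projection of f onto W. Writing g = a_0 + a_1 x + a_2 x^2, the coefficients solve the normal equations G · a = b where
  G_{ij} = <φ_i, φ_j> and b_i = <f, φ_i>, with φ_0 = 1, φ_1 = x, φ_2 = x^2.
G =
  [2, 0, 2/3]
  [0, 2/3, 0]
  [2/3, 0, 2/5],
b = (-2, 28/15, -2/3).
Solving gives a_0 = -1, a_1 = 14/5, a_2 = 0, so
  g(x) = 14*x/5 - 1.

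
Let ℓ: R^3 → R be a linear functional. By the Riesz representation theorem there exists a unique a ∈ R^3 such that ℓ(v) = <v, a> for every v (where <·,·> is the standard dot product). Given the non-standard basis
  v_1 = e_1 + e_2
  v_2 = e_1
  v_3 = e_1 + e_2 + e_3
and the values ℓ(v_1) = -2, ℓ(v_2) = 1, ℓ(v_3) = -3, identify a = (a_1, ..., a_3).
a = (1, -3, -1)

Write a = (a_1, ..., a_3) in the standard basis. For each basis vector v_i, ℓ(v_i) = <v_i, a> is a linear equation in the a_j's. Collect the n equations into a matrix system V a = ℓ, where row i of V is v_i (expressed in the standard basis). Since V is invertible (lower-triangular with 1s on the diagonal, up to permutation), solve by back-substitution:
  V =
[[1, 1, 0],
 [1, 0, 0],
 [1, 1, 1]]
  V a = (-2, 1, -3)
Solving gives a = (1, -3, -1).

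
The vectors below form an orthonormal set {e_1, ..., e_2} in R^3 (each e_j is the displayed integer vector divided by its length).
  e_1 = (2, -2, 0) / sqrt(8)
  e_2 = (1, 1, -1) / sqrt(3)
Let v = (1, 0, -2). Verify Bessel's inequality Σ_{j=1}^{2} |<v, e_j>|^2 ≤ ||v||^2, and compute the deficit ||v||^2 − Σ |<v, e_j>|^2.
Σ |<v, e_j>|^2 = 7/2; ||v||^2 = 5; deficit = 3/2

Write each e_j = u_j / sqrt(<u_j, u_j>) where u_j is the displayed integer vector. Then <v, e_j> = <v, u_j> / sqrt(<u_j, u_j>), so |<v, e_j>|^2 = <v, u_j>^2 / <u_j, u_j>.
Coefficients: <v, e_1> = 2/sqrt(8), <v, e_2> = 3/sqrt(3).
Square and sum: Σ |<v, e_j>|^2 = 7/2.
Compute ||v||^2 = v·v = 5.
Deficit = 5 − 7/2 = 3/2 ≥ 0, confirming Bessel's inequality. (The deficit equals ||v − Σ <v,e_j> e_j||^2, the squared distance from v to span{e_j}.)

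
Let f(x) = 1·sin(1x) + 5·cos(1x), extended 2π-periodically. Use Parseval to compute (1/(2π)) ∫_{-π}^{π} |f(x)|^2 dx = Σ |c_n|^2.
Σ |c_n|^2 = 13

Expand |f|^2 and use orthogonality of {sin(nx), cos(mx)} on [-π, π]:
  ∫_{-π}^{π} sin(nx)^2 dx = π, ∫ cos(mx)^2 dx = π, and cross terms integrate to 0.
So ∫_{-π}^{π} f(x)^2 dx = 1^2 · π + 5^2 · π = (1 + 25)π.
Divide by 2π: (1 + 25)/2 = 13.
By Parseval, this equals Σ |c_n|^2.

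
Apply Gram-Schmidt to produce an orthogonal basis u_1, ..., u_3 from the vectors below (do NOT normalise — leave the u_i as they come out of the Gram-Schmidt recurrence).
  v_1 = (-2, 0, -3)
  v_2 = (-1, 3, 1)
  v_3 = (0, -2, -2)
Orthogonal basis:
  u_1 = (-2, 0, -3)
  u_2 = (-15/13, 3, 10/13)
  u_3 = (9/71, 5/71, -6/71)

Apply the Gram-Schmidt recurrence
  u_1 = v_1
  u_i = v_i − Σ_{j<i} ((v_i · u_j) / (u_j · u_j)) · u_j.

Step by step this gives:
  u_1 = (-2, 0, -3)
  u_2 = (-15/13, 3, 10/13)
  u_3 = (9/71, 5/71, -6/71)

Orthogonality check:
  u_2 · u_1 = 0 (should be 0)
  u_3 · u_1 = 0 (should be 0)
  u_3 · u_2 = 0 (should be 0)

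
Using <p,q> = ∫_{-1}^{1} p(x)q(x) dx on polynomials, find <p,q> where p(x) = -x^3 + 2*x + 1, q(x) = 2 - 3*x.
<p,q> = 6/5

Expand the product: p(x)·q(x) = 3*x^4 - 2*x^3 - 6*x^2 + x + 2.
∫_{-1}^{1} of each monomial x^k gives [2/(k+1) if k even, 0 if k odd]. Integrating term-by-term (or equivalently evaluating the antiderivative F(x) = 3*x^5/5 - x^4/2 - 2*x^3 + x^2/2 + 2*x at the endpoints):
  F(1) − F(−1) = 3/5 − (-3/5) = 6/5.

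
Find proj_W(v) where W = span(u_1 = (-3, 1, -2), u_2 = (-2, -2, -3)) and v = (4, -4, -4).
proj_W(v) = (136/69, -376/69, -116/69)

Set up U = [u_1 | ... | u_2] ∈ R^(3×2). The projector onto W = col(U) is P = U (U^T U)^(-1) U^T.
Compute U^T U =
  [14, 10]
  [10, 17],
and U^T v = (-8, 12).
Solve U^T U · c = U^T v for the coefficients: c = (-128/69, 124/69). The projection is proj_W(v) = U c.
Check: (v - proj_W(v)) · u_1 = 0  (should be 0).
Check: (v - proj_W(v)) · u_2 = 0  (should be 0).
Result: proj_W(v) = (136/69, -376/69, -116/69).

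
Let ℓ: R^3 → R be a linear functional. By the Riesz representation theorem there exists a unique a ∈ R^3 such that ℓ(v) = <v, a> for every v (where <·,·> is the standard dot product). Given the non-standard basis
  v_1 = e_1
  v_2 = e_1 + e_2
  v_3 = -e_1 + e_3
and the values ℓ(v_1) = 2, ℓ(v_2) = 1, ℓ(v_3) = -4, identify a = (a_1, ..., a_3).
a = (2, -1, -2)

Write a = (a_1, ..., a_3) in the standard basis. For each basis vector v_i, ℓ(v_i) = <v_i, a> is a linear equation in the a_j's. Collect the n equations into a matrix system V a = ℓ, where row i of V is v_i (expressed in the standard basis). Since V is invertible (lower-triangular with 1s on the diagonal, up to permutation), solve by back-substitution:
  V =
[[1, 0, 0],
 [1, 1, 0],
 [-1, 0, 1]]
  V a = (2, 1, -4)
Solving gives a = (2, -1, -2).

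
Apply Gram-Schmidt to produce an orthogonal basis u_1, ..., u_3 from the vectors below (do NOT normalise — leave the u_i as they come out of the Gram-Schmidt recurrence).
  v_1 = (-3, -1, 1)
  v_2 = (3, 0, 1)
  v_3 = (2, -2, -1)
Orthogonal basis:
  u_1 = (-3, -1, 1)
  u_2 = (9/11, -8/11, 19/11)
  u_3 = (17/46, -51/23, -51/46)

Apply the Gram-Schmidt recurrence
  u_1 = v_1
  u_i = v_i − Σ_{j<i} ((v_i · u_j) / (u_j · u_j)) · u_j.

Step by step this gives:
  u_1 = (-3, -1, 1)
  u_2 = (9/11, -8/11, 19/11)
  u_3 = (17/46, -51/23, -51/46)

Orthogonality check:
  u_2 · u_1 = 0 (should be 0)
  u_3 · u_1 = 0 (should be 0)
  u_3 · u_2 = 0 (should be 0)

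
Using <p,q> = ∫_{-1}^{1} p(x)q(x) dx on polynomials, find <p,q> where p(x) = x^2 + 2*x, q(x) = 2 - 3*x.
<p,q> = -8/3

Expand the product: p(x)·q(x) = -3*x^3 - 4*x^2 + 4*x.
∫_{-1}^{1} of each monomial x^k gives [2/(k+1) if k even, 0 if k odd]. Integrating term-by-term (or equivalently evaluating the antiderivative F(x) = -3*x^4/4 - 4*x^3/3 + 2*x^2 at the endpoints):
  F(1) − F(−1) = -1/12 − (31/12) = -8/3.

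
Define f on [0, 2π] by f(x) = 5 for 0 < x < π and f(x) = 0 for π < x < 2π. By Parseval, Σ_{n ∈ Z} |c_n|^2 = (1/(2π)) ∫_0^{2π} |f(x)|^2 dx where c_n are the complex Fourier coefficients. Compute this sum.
Σ |c_n|^2 = 25/2

Parseval equates the L^2 energy of f (normalised by 1/(2π)) with the ℓ^2 sum of its Fourier coefficients: (1/(2π)) ∫_0^{2π} |f|^2 = Σ |c_n|^2.
Compute the left side: (1/(2π)) [∫_0^π 5^2 dx + ∫_π^{2π} 0^2 dx] = (1/(2π)) · (25π + 0π) = (25 + 0)/2 = 25/2.
So Σ_{n ∈ Z} |c_n|^2 = 25/2.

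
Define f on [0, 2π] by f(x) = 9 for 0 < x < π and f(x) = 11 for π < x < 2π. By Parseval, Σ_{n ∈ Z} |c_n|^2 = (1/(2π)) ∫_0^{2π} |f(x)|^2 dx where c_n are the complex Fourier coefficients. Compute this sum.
Σ |c_n|^2 = 101

Parseval equates the L^2 energy of f (normalised by 1/(2π)) with the ℓ^2 sum of its Fourier coefficients: (1/(2π)) ∫_0^{2π} |f|^2 = Σ |c_n|^2.
Compute the left side: (1/(2π)) [∫_0^π 9^2 dx + ∫_π^{2π} 11^2 dx] = (1/(2π)) · (81π + 121π) = (81 + 121)/2 = 101.
So Σ_{n ∈ Z} |c_n|^2 = 101.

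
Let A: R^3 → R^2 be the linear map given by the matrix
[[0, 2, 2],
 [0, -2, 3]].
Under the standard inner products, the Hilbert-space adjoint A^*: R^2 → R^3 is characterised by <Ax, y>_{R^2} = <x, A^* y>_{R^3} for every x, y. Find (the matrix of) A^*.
A^* = A^T =
[[0, 0],
 [2, -2],
 [2, 3]]

For real matrices with standard dot products, the defining identity <Ax, y> = <x, A^* y> gives (Ax)^T y = x^T (A^*) y, i.e. x^T A^T y = x^T (A^*) y. Since this holds for all x, y, we must have A^* = A^T. Therefore
A^* =
[[0, 0],
 [2, -2],
 [2, 3]].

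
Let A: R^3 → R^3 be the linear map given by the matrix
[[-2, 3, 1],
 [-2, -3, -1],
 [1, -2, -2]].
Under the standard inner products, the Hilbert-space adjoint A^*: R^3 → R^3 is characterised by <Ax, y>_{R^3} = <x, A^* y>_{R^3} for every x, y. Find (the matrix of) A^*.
A^* = A^T =
[[-2, -2, 1],
 [3, -3, -2],
 [1, -1, -2]]

For real matrices with standard dot products, the defining identity <Ax, y> = <x, A^* y> gives (Ax)^T y = x^T (A^*) y, i.e. x^T A^T y = x^T (A^*) y. Since this holds for all x, y, we must have A^* = A^T. Therefore
A^* =
[[-2, -2, 1],
 [3, -3, -2],
 [1, -1, -2]].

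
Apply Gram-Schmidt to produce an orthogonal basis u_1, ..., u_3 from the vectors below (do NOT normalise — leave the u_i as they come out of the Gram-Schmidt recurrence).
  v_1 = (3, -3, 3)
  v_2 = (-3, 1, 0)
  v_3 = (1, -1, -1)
Orthogonal basis:
  u_1 = (3, -3, 3)
  u_2 = (-5/3, -1/3, 4/3)
  u_3 = (-2/7, -6/7, -4/7)

Apply the Gram-Schmidt recurrence
  u_1 = v_1
  u_i = v_i − Σ_{j<i} ((v_i · u_j) / (u_j · u_j)) · u_j.

Step by step this gives:
  u_1 = (3, -3, 3)
  u_2 = (-5/3, -1/3, 4/3)
  u_3 = (-2/7, -6/7, -4/7)

Orthogonality check:
  u_2 · u_1 = 0 (should be 0)
  u_3 · u_1 = 0 (should be 0)
  u_3 · u_2 = 0 (should be 0)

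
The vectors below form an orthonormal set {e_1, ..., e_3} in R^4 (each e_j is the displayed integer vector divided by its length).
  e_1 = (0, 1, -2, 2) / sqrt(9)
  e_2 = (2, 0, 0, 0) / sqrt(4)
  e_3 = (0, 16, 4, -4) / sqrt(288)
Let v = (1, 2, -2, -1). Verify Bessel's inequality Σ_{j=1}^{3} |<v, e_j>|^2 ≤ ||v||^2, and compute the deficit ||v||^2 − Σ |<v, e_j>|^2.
Σ |<v, e_j>|^2 = 11/2; ||v||^2 = 10; deficit = 9/2

Write each e_j = u_j / sqrt(<u_j, u_j>) where u_j is the displayed integer vector. Then <v, e_j> = <v, u_j> / sqrt(<u_j, u_j>), so |<v, e_j>|^2 = <v, u_j>^2 / <u_j, u_j>.
Coefficients: <v, e_1> = 4/sqrt(9), <v, e_2> = 2/sqrt(4), <v, e_3> = 28/sqrt(288).
Square and sum: Σ |<v, e_j>|^2 = 11/2.
Compute ||v||^2 = v·v = 10.
Deficit = 10 − 11/2 = 9/2 ≥ 0, confirming Bessel's inequality. (The deficit equals ||v − Σ <v,e_j> e_j||^2, the squared distance from v to span{e_j}.)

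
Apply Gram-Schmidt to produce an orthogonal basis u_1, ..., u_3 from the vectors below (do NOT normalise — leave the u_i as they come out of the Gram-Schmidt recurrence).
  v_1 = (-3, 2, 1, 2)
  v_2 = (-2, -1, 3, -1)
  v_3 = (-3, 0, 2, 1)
Orthogonal basis:
  u_1 = (-3, 2, 1, 2)
  u_2 = (-7/6, -14/9, 49/18, -14/9)
  u_3 = (-1/5, -3/5, -1/5, 2/5)

Apply the Gram-Schmidt recurrence
  u_1 = v_1
  u_i = v_i − Σ_{j<i} ((v_i · u_j) / (u_j · u_j)) · u_j.

Step by step this gives:
  u_1 = (-3, 2, 1, 2)
  u_2 = (-7/6, -14/9, 49/18, -14/9)
  u_3 = (-1/5, -3/5, -1/5, 2/5)

Orthogonality check:
  u_2 · u_1 = 0 (should be 0)
  u_3 · u_1 = 0 (should be 0)
  u_3 · u_2 = 0 (should be 0)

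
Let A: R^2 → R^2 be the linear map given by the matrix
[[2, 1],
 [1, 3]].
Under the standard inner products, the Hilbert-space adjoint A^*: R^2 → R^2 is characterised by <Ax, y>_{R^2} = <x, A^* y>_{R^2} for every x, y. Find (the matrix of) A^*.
A^* = A^T =
[[2, 1],
 [1, 3]]

For real matrices with standard dot products, the defining identity <Ax, y> = <x, A^* y> gives (Ax)^T y = x^T (A^*) y, i.e. x^T A^T y = x^T (A^*) y. Since this holds for all x, y, we must have A^* = A^T. Therefore
A^* =
[[2, 1],
 [1, 3]].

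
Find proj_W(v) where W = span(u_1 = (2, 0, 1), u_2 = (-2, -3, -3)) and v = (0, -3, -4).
proj_W(v) = (-36/61, -231/61, -172/61)

Set up U = [u_1 | ... | u_2] ∈ R^(3×2). The projector onto W = col(U) is P = U (U^T U)^(-1) U^T.
Compute U^T U =
  [5, -7]
  [-7, 22],
and U^T v = (-4, 21).
Solve U^T U · c = U^T v for the coefficients: c = (59/61, 77/61). The projection is proj_W(v) = U c.
Check: (v - proj_W(v)) · u_1 = 0  (should be 0).
Check: (v - proj_W(v)) · u_2 = 0  (should be 0).
Result: proj_W(v) = (-36/61, -231/61, -172/61).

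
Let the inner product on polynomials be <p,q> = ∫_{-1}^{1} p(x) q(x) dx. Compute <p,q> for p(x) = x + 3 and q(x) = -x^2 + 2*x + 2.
<p,q> = 34/3

Expand the product: p(x)·q(x) = -x^3 - x^2 + 8*x + 6.
∫_{-1}^{1} of each monomial x^k gives [2/(k+1) if k even, 0 if k odd]. Integrating term-by-term (or equivalently evaluating the antiderivative F(x) = -x^4/4 - x^3/3 + 4*x^2 + 6*x at the endpoints):
  F(1) − F(−1) = 113/12 − (-23/12) = 34/3.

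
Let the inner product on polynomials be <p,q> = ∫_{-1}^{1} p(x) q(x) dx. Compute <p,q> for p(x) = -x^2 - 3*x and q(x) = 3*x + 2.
<p,q> = -22/3

Expand the product: p(x)·q(x) = -3*x^3 - 11*x^2 - 6*x.
∫_{-1}^{1} of each monomial x^k gives [2/(k+1) if k even, 0 if k odd]. Integrating term-by-term (or equivalently evaluating the antiderivative F(x) = -3*x^4/4 - 11*x^3/3 - 3*x^2 at the endpoints):
  F(1) − F(−1) = -89/12 − (-1/12) = -22/3.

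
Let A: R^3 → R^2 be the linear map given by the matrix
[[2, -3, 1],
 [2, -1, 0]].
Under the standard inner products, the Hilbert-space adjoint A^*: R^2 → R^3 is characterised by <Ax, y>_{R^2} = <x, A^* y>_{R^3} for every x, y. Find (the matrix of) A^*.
A^* = A^T =
[[2, 2],
 [-3, -1],
 [1, 0]]

For real matrices with standard dot products, the defining identity <Ax, y> = <x, A^* y> gives (Ax)^T y = x^T (A^*) y, i.e. x^T A^T y = x^T (A^*) y. Since this holds for all x, y, we must have A^* = A^T. Therefore
A^* =
[[2, 2],
 [-3, -1],
 [1, 0]].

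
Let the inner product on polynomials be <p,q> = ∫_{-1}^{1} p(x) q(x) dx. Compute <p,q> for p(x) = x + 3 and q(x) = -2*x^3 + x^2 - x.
<p,q> = 8/15

Expand the product: p(x)·q(x) = -2*x^4 - 5*x^3 + 2*x^2 - 3*x.
∫_{-1}^{1} of each monomial x^k gives [2/(k+1) if k even, 0 if k odd]. Integrating term-by-term (or equivalently evaluating the antiderivative F(x) = -2*x^5/5 - 5*x^4/4 + 2*x^3/3 - 3*x^2/2 at the endpoints):
  F(1) − F(−1) = -149/60 − (-181/60) = 8/15.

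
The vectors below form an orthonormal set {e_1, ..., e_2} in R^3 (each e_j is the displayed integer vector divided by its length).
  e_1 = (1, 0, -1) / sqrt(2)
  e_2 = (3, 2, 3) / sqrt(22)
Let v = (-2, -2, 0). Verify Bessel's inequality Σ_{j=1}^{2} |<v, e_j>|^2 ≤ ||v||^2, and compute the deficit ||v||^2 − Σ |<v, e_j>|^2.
Σ |<v, e_j>|^2 = 72/11; ||v||^2 = 8; deficit = 16/11

Write each e_j = u_j / sqrt(<u_j, u_j>) where u_j is the displayed integer vector. Then <v, e_j> = <v, u_j> / sqrt(<u_j, u_j>), so |<v, e_j>|^2 = <v, u_j>^2 / <u_j, u_j>.
Coefficients: <v, e_1> = -2/sqrt(2), <v, e_2> = -10/sqrt(22).
Square and sum: Σ |<v, e_j>|^2 = 72/11.
Compute ||v||^2 = v·v = 8.
Deficit = 8 − 72/11 = 16/11 ≥ 0, confirming Bessel's inequality. (The deficit equals ||v − Σ <v,e_j> e_j||^2, the squared distance from v to span{e_j}.)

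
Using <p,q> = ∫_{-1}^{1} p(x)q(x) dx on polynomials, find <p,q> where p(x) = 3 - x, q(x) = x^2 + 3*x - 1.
<p,q> = -6

Expand the product: p(x)·q(x) = -x^3 + 10*x - 3.
∫_{-1}^{1} of each monomial x^k gives [2/(k+1) if k even, 0 if k odd]. Integrating term-by-term (or equivalently evaluating the antiderivative F(x) = -x^4/4 + 5*x^2 - 3*x at the endpoints):
  F(1) − F(−1) = 7/4 − (31/4) = -6.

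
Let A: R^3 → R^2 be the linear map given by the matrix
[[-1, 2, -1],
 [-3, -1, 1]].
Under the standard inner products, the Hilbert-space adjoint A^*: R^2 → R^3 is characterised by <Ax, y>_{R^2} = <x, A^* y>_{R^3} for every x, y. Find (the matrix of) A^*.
A^* = A^T =
[[-1, -3],
 [2, -1],
 [-1, 1]]

For real matrices with standard dot products, the defining identity <Ax, y> = <x, A^* y> gives (Ax)^T y = x^T (A^*) y, i.e. x^T A^T y = x^T (A^*) y. Since this holds for all x, y, we must have A^* = A^T. Therefore
A^* =
[[-1, -3],
 [2, -1],
 [-1, 1]].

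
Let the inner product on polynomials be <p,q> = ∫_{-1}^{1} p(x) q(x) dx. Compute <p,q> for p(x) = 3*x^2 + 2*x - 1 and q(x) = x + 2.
<p,q> = 4/3

Expand the product: p(x)·q(x) = 3*x^3 + 8*x^2 + 3*x - 2.
∫_{-1}^{1} of each monomial x^k gives [2/(k+1) if k even, 0 if k odd]. Integrating term-by-term (or equivalently evaluating the antiderivative F(x) = 3*x^4/4 + 8*x^3/3 + 3*x^2/2 - 2*x at the endpoints):
  F(1) − F(−1) = 35/12 − (19/12) = 4/3.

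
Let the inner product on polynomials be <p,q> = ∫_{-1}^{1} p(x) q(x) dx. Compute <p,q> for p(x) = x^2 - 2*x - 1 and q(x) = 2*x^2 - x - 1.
<p,q> = 32/15

Expand the product: p(x)·q(x) = 2*x^4 - 5*x^3 - x^2 + 3*x + 1.
∫_{-1}^{1} of each monomial x^k gives [2/(k+1) if k even, 0 if k odd]. Integrating term-by-term (or equivalently evaluating the antiderivative F(x) = 2*x^5/5 - 5*x^4/4 - x^3/3 + 3*x^2/2 + x at the endpoints):
  F(1) − F(−1) = 79/60 − (-49/60) = 32/15.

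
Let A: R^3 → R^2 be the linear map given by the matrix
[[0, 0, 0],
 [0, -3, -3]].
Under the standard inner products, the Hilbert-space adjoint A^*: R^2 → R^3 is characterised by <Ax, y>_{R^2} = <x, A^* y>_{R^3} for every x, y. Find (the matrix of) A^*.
A^* = A^T =
[[0, 0],
 [0, -3],
 [0, -3]]

For real matrices with standard dot products, the defining identity <Ax, y> = <x, A^* y> gives (Ax)^T y = x^T (A^*) y, i.e. x^T A^T y = x^T (A^*) y. Since this holds for all x, y, we must have A^* = A^T. Therefore
A^* =
[[0, 0],
 [0, -3],
 [0, -3]].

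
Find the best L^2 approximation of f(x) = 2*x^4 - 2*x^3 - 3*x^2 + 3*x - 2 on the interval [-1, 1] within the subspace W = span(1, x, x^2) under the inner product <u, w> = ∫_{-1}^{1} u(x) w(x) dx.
g(x) = -9*x^2/7 + 9*x/5 - 76/35

The best approximation g ∈ W is the orthogonal projection of f onto W. Writing g = a_0 + a_1 x + a_2 x^2, the coefficients solve the normal equations G · a = b where
  G_{ij} = <φ_i, φ_j> and b_i = <f, φ_i>, with φ_0 = 1, φ_1 = x, φ_2 = x^2.
G =
  [2, 0, 2/3]
  [0, 2/3, 0]
  [2/3, 0, 2/5],
b = (-26/5, 6/5, -206/105).
Solving gives a_0 = -76/35, a_1 = 9/5, a_2 = -9/7, so
  g(x) = -9*x^2/7 + 9*x/5 - 76/35.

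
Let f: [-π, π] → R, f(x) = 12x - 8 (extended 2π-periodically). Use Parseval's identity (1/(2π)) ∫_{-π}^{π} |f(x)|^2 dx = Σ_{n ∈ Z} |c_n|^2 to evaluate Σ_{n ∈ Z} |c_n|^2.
Σ |c_n|^2 = 48π^2 + 64

Expand and integrate term by term over [-π, π]:
  ∫ (12x)^2 dx = 144·(2π^3/3); ∫ 2·12·(-8)·x dx = 0 (odd integrand); ∫ (-8)^2 dx = 64·2π.
So (1/(2π)) ∫_{-π}^{π} (12x - 8)^2 dx = 144π^2/3 + 64 = 48π^2 + 64.
Parseval ⇒ Σ |c_n|^2 = 48π^2 + 64.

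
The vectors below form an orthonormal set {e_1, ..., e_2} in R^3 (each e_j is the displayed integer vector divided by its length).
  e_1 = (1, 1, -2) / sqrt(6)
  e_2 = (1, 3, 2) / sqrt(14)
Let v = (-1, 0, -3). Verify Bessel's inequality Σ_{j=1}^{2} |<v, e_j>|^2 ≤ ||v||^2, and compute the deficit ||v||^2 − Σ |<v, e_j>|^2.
Σ |<v, e_j>|^2 = 23/3; ||v||^2 = 10; deficit = 7/3

Write each e_j = u_j / sqrt(<u_j, u_j>) where u_j is the displayed integer vector. Then <v, e_j> = <v, u_j> / sqrt(<u_j, u_j>), so |<v, e_j>|^2 = <v, u_j>^2 / <u_j, u_j>.
Coefficients: <v, e_1> = 5/sqrt(6), <v, e_2> = -7/sqrt(14).
Square and sum: Σ |<v, e_j>|^2 = 23/3.
Compute ||v||^2 = v·v = 10.
Deficit = 10 − 23/3 = 7/3 ≥ 0, confirming Bessel's inequality. (The deficit equals ||v − Σ <v,e_j> e_j||^2, the squared distance from v to span{e_j}.)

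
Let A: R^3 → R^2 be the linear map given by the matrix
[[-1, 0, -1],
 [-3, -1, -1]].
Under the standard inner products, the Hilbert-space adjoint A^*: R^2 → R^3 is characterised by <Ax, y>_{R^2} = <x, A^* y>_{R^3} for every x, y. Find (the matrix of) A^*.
A^* = A^T =
[[-1, -3],
 [0, -1],
 [-1, -1]]

For real matrices with standard dot products, the defining identity <Ax, y> = <x, A^* y> gives (Ax)^T y = x^T (A^*) y, i.e. x^T A^T y = x^T (A^*) y. Since this holds for all x, y, we must have A^* = A^T. Therefore
A^* =
[[-1, -3],
 [0, -1],
 [-1, -1]].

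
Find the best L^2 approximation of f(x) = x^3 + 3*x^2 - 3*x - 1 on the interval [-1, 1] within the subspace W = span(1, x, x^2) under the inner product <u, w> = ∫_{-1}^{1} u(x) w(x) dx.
g(x) = 3*x^2 - 12*x/5 - 1

The best approximation g ∈ W is the orthogonal projection of f onto W. Writing g = a_0 + a_1 x + a_2 x^2, the coefficients solve the normal equations G · a = b where
  G_{ij} = <φ_i, φ_j> and b_i = <f, φ_i>, with φ_0 = 1, φ_1 = x, φ_2 = x^2.
G =
  [2, 0, 2/3]
  [0, 2/3, 0]
  [2/3, 0, 2/5],
b = (0, -8/5, 8/15).
Solving gives a_0 = -1, a_1 = -12/5, a_2 = 3, so
  g(x) = 3*x^2 - 12*x/5 - 1.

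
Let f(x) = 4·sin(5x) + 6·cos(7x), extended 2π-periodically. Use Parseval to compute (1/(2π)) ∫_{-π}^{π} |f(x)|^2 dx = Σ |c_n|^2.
Σ |c_n|^2 = 26

Expand |f|^2 and use orthogonality of {sin(nx), cos(mx)} on [-π, π]:
  ∫_{-π}^{π} sin(nx)^2 dx = π, ∫ cos(mx)^2 dx = π, and cross terms integrate to 0.
So ∫_{-π}^{π} f(x)^2 dx = 4^2 · π + 6^2 · π = (16 + 36)π.
Divide by 2π: (16 + 36)/2 = 26.
By Parseval, this equals Σ |c_n|^2.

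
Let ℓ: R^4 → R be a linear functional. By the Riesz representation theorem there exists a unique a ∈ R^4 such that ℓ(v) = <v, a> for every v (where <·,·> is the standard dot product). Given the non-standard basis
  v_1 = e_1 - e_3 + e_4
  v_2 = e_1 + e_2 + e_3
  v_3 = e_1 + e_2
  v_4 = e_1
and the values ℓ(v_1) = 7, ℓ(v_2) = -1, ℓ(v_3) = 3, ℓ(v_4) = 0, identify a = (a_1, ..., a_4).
a = (0, 3, -4, 3)

Write a = (a_1, ..., a_4) in the standard basis. For each basis vector v_i, ℓ(v_i) = <v_i, a> is a linear equation in the a_j's. Collect the n equations into a matrix system V a = ℓ, where row i of V is v_i (expressed in the standard basis). Since V is invertible (lower-triangular with 1s on the diagonal, up to permutation), solve by back-substitution:
  V =
[[1, 0, -1, 1],
 [1, 1, 1, 0],
 [1, 1, 0, 0],
 [1, 0, 0, 0]]
  V a = (7, -1, 3, 0)
Solving gives a = (0, 3, -4, 3).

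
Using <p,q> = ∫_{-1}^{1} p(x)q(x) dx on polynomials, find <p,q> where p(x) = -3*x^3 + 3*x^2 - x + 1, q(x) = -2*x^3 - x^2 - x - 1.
<p,q> = -52/35

Expand the product: p(x)·q(x) = 6*x^6 - 3*x^5 + 2*x^4 - x^3 - 3*x^2 - 1.
∫_{-1}^{1} of each monomial x^k gives [2/(k+1) if k even, 0 if k odd]. Integrating term-by-term (or equivalently evaluating the antiderivative F(x) = 6*x^7/7 - x^6/2 + 2*x^5/5 - x^4/4 - x^3 - x at the endpoints):
  F(1) − F(−1) = -209/140 − (-1/140) = -52/35.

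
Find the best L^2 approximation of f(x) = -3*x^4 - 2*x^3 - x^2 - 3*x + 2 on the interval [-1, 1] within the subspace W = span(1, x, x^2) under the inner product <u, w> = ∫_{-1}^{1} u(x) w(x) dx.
g(x) = -25*x^2/7 - 21*x/5 + 79/35

The best approximation g ∈ W is the orthogonal projection of f onto W. Writing g = a_0 + a_1 x + a_2 x^2, the coefficients solve the normal equations G · a = b where
  G_{ij} = <φ_i, φ_j> and b_i = <f, φ_i>, with φ_0 = 1, φ_1 = x, φ_2 = x^2.
G =
  [2, 0, 2/3]
  [0, 2/3, 0]
  [2/3, 0, 2/5],
b = (32/15, -14/5, 8/105).
Solving gives a_0 = 79/35, a_1 = -21/5, a_2 = -25/7, so
  g(x) = -25*x^2/7 - 21*x/5 + 79/35.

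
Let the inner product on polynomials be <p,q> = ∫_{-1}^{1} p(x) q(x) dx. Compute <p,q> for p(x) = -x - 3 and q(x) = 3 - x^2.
<p,q> = -16

Expand the product: p(x)·q(x) = x^3 + 3*x^2 - 3*x - 9.
∫_{-1}^{1} of each monomial x^k gives [2/(k+1) if k even, 0 if k odd]. Integrating term-by-term (or equivalently evaluating the antiderivative F(x) = x^4/4 + x^3 - 3*x^2/2 - 9*x at the endpoints):
  F(1) − F(−1) = -37/4 − (27/4) = -16.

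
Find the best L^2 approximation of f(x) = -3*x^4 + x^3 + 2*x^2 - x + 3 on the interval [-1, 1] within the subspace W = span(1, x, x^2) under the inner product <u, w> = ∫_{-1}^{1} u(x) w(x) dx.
g(x) = -4*x^2/7 - 2*x/5 + 114/35

The best approximation g ∈ W is the orthogonal projection of f onto W. Writing g = a_0 + a_1 x + a_2 x^2, the coefficients solve the normal equations G · a = b where
  G_{ij} = <φ_i, φ_j> and b_i = <f, φ_i>, with φ_0 = 1, φ_1 = x, φ_2 = x^2.
G =
  [2, 0, 2/3]
  [0, 2/3, 0]
  [2/3, 0, 2/5],
b = (92/15, -4/15, 68/35).
Solving gives a_0 = 114/35, a_1 = -2/5, a_2 = -4/7, so
  g(x) = -4*x^2/7 - 2*x/5 + 114/35.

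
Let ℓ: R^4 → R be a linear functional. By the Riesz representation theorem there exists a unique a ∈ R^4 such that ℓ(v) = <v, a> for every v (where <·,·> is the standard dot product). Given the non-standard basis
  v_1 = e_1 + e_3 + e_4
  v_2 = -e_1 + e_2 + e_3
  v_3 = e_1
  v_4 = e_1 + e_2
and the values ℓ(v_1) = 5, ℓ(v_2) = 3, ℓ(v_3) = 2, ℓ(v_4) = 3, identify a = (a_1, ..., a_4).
a = (2, 1, 4, -1)

Write a = (a_1, ..., a_4) in the standard basis. For each basis vector v_i, ℓ(v_i) = <v_i, a> is a linear equation in the a_j's. Collect the n equations into a matrix system V a = ℓ, where row i of V is v_i (expressed in the standard basis). Since V is invertible (lower-triangular with 1s on the diagonal, up to permutation), solve by back-substitution:
  V =
[[1, 0, 1, 1],
 [-1, 1, 1, 0],
 [1, 0, 0, 0],
 [1, 1, 0, 0]]
  V a = (5, 3, 2, 3)
Solving gives a = (2, 1, 4, -1).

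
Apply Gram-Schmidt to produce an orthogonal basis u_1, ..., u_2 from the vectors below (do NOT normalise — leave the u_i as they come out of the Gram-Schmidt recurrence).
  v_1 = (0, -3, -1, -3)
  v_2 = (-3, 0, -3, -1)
Orthogonal basis:
  u_1 = (0, -3, -1, -3)
  u_2 = (-3, 18/19, -51/19, -1/19)

Apply the Gram-Schmidt recurrence
  u_1 = v_1
  u_i = v_i − Σ_{j<i} ((v_i · u_j) / (u_j · u_j)) · u_j.

Step by step this gives:
  u_1 = (0, -3, -1, -3)
  u_2 = (-3, 18/19, -51/19, -1/19)

Orthogonality check:
  u_2 · u_1 = 0 (should be 0)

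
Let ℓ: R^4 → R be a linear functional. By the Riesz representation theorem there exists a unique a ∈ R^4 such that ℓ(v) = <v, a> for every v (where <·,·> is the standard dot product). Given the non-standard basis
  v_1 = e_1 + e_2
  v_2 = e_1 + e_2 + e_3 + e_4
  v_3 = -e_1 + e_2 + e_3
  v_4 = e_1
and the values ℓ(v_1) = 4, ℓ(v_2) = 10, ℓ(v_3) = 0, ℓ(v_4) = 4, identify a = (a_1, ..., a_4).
a = (4, 0, 4, 2)

Write a = (a_1, ..., a_4) in the standard basis. For each basis vector v_i, ℓ(v_i) = <v_i, a> is a linear equation in the a_j's. Collect the n equations into a matrix system V a = ℓ, where row i of V is v_i (expressed in the standard basis). Since V is invertible (lower-triangular with 1s on the diagonal, up to permutation), solve by back-substitution:
  V =
[[1, 1, 0, 0],
 [1, 1, 1, 1],
 [-1, 1, 1, 0],
 [1, 0, 0, 0]]
  V a = (4, 10, 0, 4)
Solving gives a = (4, 0, 4, 2).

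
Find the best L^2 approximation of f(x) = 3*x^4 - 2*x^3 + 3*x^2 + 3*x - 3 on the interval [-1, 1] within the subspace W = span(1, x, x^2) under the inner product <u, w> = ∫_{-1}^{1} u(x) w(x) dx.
g(x) = 39*x^2/7 + 9*x/5 - 114/35

The best approximation g ∈ W is the orthogonal projection of f onto W. Writing g = a_0 + a_1 x + a_2 x^2, the coefficients solve the normal equations G · a = b where
  G_{ij} = <φ_i, φ_j> and b_i = <f, φ_i>, with φ_0 = 1, φ_1 = x, φ_2 = x^2.
G =
  [2, 0, 2/3]
  [0, 2/3, 0]
  [2/3, 0, 2/5],
b = (-14/5, 6/5, 2/35).
Solving gives a_0 = -114/35, a_1 = 9/5, a_2 = 39/7, so
  g(x) = 39*x^2/7 + 9*x/5 - 114/35.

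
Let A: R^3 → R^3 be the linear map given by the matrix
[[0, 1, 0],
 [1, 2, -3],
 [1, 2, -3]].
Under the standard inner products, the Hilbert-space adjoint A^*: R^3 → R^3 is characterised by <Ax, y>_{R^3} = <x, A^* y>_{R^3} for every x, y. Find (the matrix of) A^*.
A^* = A^T =
[[0, 1, 1],
 [1, 2, 2],
 [0, -3, -3]]

For real matrices with standard dot products, the defining identity <Ax, y> = <x, A^* y> gives (Ax)^T y = x^T (A^*) y, i.e. x^T A^T y = x^T (A^*) y. Since this holds for all x, y, we must have A^* = A^T. Therefore
A^* =
[[0, 1, 1],
 [1, 2, 2],
 [0, -3, -3]].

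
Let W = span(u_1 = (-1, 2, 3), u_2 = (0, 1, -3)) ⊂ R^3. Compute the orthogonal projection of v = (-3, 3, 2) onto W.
proj_W(v) = (-129/91, 321/91, 198/91)

Set up U = [u_1 | ... | u_2] ∈ R^(3×2). The projector onto W = col(U) is P = U (U^T U)^(-1) U^T.
Compute U^T U =
  [14, -7]
  [-7, 10],
and U^T v = (15, -3).
Solve U^T U · c = U^T v for the coefficients: c = (129/91, 9/13). The projection is proj_W(v) = U c.
Check: (v - proj_W(v)) · u_1 = 0  (should be 0).
Check: (v - proj_W(v)) · u_2 = 0  (should be 0).
Result: proj_W(v) = (-129/91, 321/91, 198/91).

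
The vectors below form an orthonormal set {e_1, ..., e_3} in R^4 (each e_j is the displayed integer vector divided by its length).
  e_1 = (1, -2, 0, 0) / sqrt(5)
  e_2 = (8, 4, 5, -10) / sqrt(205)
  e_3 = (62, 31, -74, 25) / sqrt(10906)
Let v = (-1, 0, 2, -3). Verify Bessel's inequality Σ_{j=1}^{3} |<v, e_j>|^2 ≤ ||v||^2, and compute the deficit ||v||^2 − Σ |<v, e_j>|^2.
Σ |<v, e_j>|^2 = 177/14; ||v||^2 = 14; deficit = 19/14

Write each e_j = u_j / sqrt(<u_j, u_j>) where u_j is the displayed integer vector. Then <v, e_j> = <v, u_j> / sqrt(<u_j, u_j>), so |<v, e_j>|^2 = <v, u_j>^2 / <u_j, u_j>.
Coefficients: <v, e_1> = -1/sqrt(5), <v, e_2> = 32/sqrt(205), <v, e_3> = -285/sqrt(10906).
Square and sum: Σ |<v, e_j>|^2 = 177/14.
Compute ||v||^2 = v·v = 14.
Deficit = 14 − 177/14 = 19/14 ≥ 0, confirming Bessel's inequality. (The deficit equals ||v − Σ <v,e_j> e_j||^2, the squared distance from v to span{e_j}.)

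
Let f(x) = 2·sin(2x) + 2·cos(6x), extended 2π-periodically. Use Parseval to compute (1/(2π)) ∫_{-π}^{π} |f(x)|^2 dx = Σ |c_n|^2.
Σ |c_n|^2 = 4

Expand |f|^2 and use orthogonality of {sin(nx), cos(mx)} on [-π, π]:
  ∫_{-π}^{π} sin(nx)^2 dx = π, ∫ cos(mx)^2 dx = π, and cross terms integrate to 0.
So ∫_{-π}^{π} f(x)^2 dx = 2^2 · π + 2^2 · π = (4 + 4)π.
Divide by 2π: (4 + 4)/2 = 4.
By Parseval, this equals Σ |c_n|^2.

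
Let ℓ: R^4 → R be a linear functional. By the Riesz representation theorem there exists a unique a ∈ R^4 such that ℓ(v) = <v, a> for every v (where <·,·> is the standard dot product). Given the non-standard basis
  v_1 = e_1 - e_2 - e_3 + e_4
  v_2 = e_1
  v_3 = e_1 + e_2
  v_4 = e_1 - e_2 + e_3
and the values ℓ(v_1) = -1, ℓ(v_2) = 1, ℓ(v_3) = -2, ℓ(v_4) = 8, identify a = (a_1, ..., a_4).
a = (1, -3, 4, -1)

Write a = (a_1, ..., a_4) in the standard basis. For each basis vector v_i, ℓ(v_i) = <v_i, a> is a linear equation in the a_j's. Collect the n equations into a matrix system V a = ℓ, where row i of V is v_i (expressed in the standard basis). Since V is invertible (lower-triangular with 1s on the diagonal, up to permutation), solve by back-substitution:
  V =
[[1, -1, -1, 1],
 [1, 0, 0, 0],
 [1, 1, 0, 0],
 [1, -1, 1, 0]]
  V a = (-1, 1, -2, 8)
Solving gives a = (1, -3, 4, -1).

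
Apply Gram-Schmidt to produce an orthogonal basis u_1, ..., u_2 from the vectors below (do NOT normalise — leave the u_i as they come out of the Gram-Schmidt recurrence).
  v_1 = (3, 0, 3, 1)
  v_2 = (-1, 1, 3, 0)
Orthogonal basis:
  u_1 = (3, 0, 3, 1)
  u_2 = (-37/19, 1, 39/19, -6/19)

Apply the Gram-Schmidt recurrence
  u_1 = v_1
  u_i = v_i − Σ_{j<i} ((v_i · u_j) / (u_j · u_j)) · u_j.

Step by step this gives:
  u_1 = (3, 0, 3, 1)
  u_2 = (-37/19, 1, 39/19, -6/19)

Orthogonality check:
  u_2 · u_1 = 0 (should be 0)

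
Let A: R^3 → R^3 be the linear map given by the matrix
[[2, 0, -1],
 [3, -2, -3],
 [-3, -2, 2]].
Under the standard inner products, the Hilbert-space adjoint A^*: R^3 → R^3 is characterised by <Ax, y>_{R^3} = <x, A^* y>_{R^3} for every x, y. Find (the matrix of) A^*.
A^* = A^T =
[[2, 3, -3],
 [0, -2, -2],
 [-1, -3, 2]]

For real matrices with standard dot products, the defining identity <Ax, y> = <x, A^* y> gives (Ax)^T y = x^T (A^*) y, i.e. x^T A^T y = x^T (A^*) y. Since this holds for all x, y, we must have A^* = A^T. Therefore
A^* =
[[2, 3, -3],
 [0, -2, -2],
 [-1, -3, 2]].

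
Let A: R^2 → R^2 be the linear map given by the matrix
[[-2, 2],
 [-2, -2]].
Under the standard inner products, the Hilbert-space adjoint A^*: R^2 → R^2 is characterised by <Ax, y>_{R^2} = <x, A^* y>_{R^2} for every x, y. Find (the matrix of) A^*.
A^* = A^T =
[[-2, -2],
 [2, -2]]

For real matrices with standard dot products, the defining identity <Ax, y> = <x, A^* y> gives (Ax)^T y = x^T (A^*) y, i.e. x^T A^T y = x^T (A^*) y. Since this holds for all x, y, we must have A^* = A^T. Therefore
A^* =
[[-2, -2],
 [2, -2]].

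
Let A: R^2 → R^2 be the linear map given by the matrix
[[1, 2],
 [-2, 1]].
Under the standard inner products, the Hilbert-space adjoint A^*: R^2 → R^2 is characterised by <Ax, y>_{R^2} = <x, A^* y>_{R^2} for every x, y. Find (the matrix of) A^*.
A^* = A^T =
[[1, -2],
 [2, 1]]

For real matrices with standard dot products, the defining identity <Ax, y> = <x, A^* y> gives (Ax)^T y = x^T (A^*) y, i.e. x^T A^T y = x^T (A^*) y. Since this holds for all x, y, we must have A^* = A^T. Therefore
A^* =
[[1, -2],
 [2, 1]].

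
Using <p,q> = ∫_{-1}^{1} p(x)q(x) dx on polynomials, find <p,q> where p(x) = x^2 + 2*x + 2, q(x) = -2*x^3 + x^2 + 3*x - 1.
<p,q> = -8/15

Expand the product: p(x)·q(x) = -2*x^5 - 3*x^4 + x^3 + 7*x^2 + 4*x - 2.
∫_{-1}^{1} of each monomial x^k gives [2/(k+1) if k even, 0 if k odd]. Integrating term-by-term (or equivalently evaluating the antiderivative F(x) = -x^6/3 - 3*x^5/5 + x^4/4 + 7*x^3/3 + 2*x^2 - 2*x at the endpoints):
  F(1) − F(−1) = 33/20 − (131/60) = -8/15.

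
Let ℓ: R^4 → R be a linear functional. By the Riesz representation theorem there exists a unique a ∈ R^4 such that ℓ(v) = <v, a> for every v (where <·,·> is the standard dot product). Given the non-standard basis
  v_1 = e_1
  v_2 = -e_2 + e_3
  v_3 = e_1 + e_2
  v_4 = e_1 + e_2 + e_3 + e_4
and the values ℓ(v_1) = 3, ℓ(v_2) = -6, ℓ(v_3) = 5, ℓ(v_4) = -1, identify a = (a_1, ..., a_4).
a = (3, 2, -4, -2)

Write a = (a_1, ..., a_4) in the standard basis. For each basis vector v_i, ℓ(v_i) = <v_i, a> is a linear equation in the a_j's. Collect the n equations into a matrix system V a = ℓ, where row i of V is v_i (expressed in the standard basis). Since V is invertible (lower-triangular with 1s on the diagonal, up to permutation), solve by back-substitution:
  V =
[[1, 0, 0, 0],
 [0, -1, 1, 0],
 [1, 1, 0, 0],
 [1, 1, 1, 1]]
  V a = (3, -6, 5, -1)
Solving gives a = (3, 2, -4, -2).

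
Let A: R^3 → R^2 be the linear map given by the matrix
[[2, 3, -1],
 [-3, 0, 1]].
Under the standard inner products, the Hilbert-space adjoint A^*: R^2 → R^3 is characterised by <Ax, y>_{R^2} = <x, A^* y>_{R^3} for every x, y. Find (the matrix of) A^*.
A^* = A^T =
[[2, -3],
 [3, 0],
 [-1, 1]]

For real matrices with standard dot products, the defining identity <Ax, y> = <x, A^* y> gives (Ax)^T y = x^T (A^*) y, i.e. x^T A^T y = x^T (A^*) y. Since this holds for all x, y, we must have A^* = A^T. Therefore
A^* =
[[2, -3],
 [3, 0],
 [-1, 1]].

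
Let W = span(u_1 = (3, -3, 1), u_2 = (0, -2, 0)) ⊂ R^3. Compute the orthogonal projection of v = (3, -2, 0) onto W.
proj_W(v) = (27/10, -2, 9/10)

Set up U = [u_1 | ... | u_2] ∈ R^(3×2). The projector onto W = col(U) is P = U (U^T U)^(-1) U^T.
Compute U^T U =
  [19, 6]
  [6, 4],
and U^T v = (15, 4).
Solve U^T U · c = U^T v for the coefficients: c = (9/10, -7/20). The projection is proj_W(v) = U c.
Check: (v - proj_W(v)) · u_1 = 0  (should be 0).
Check: (v - proj_W(v)) · u_2 = 0  (should be 0).
Result: proj_W(v) = (27/10, -2, 9/10).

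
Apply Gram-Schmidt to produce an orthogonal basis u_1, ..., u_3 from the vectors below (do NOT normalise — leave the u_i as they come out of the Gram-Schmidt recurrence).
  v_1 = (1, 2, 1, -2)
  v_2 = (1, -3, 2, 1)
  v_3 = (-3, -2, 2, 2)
Orthogonal basis:
  u_1 = (1, 2, 1, -2)
  u_2 = (3/2, -2, 5/2, 0)
  u_3 = (-66/25, 13/25, 2, 1/5)

Apply the Gram-Schmidt recurrence
  u_1 = v_1
  u_i = v_i − Σ_{j<i} ((v_i · u_j) / (u_j · u_j)) · u_j.

Step by step this gives:
  u_1 = (1, 2, 1, -2)
  u_2 = (3/2, -2, 5/2, 0)
  u_3 = (-66/25, 13/25, 2, 1/5)

Orthogonality check:
  u_2 · u_1 = 0 (should be 0)
  u_3 · u_1 = 0 (should be 0)
  u_3 · u_2 = 0 (should be 0)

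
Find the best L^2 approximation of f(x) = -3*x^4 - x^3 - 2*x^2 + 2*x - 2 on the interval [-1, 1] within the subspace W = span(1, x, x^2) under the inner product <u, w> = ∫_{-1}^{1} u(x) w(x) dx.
g(x) = -32*x^2/7 + 7*x/5 - 61/35

The best approximation g ∈ W is the orthogonal projection of f onto W. Writing g = a_0 + a_1 x + a_2 x^2, the coefficients solve the normal equations G · a = b where
  G_{ij} = <φ_i, φ_j> and b_i = <f, φ_i>, with φ_0 = 1, φ_1 = x, φ_2 = x^2.
G =
  [2, 0, 2/3]
  [0, 2/3, 0]
  [2/3, 0, 2/5],
b = (-98/15, 14/15, -314/105).
Solving gives a_0 = -61/35, a_1 = 7/5, a_2 = -32/7, so
  g(x) = -32*x^2/7 + 7*x/5 - 61/35.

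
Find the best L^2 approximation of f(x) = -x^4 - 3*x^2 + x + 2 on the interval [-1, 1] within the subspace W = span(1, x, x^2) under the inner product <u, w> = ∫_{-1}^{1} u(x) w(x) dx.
g(x) = -27*x^2/7 + x + 73/35

The best approximation g ∈ W is the orthogonal projection of f onto W. Writing g = a_0 + a_1 x + a_2 x^2, the coefficients solve the normal equations G · a = b where
  G_{ij} = <φ_i, φ_j> and b_i = <f, φ_i>, with φ_0 = 1, φ_1 = x, φ_2 = x^2.
G =
  [2, 0, 2/3]
  [0, 2/3, 0]
  [2/3, 0, 2/5],
b = (8/5, 2/3, -16/105).
Solving gives a_0 = 73/35, a_1 = 1, a_2 = -27/7, so
  g(x) = -27*x^2/7 + x + 73/35.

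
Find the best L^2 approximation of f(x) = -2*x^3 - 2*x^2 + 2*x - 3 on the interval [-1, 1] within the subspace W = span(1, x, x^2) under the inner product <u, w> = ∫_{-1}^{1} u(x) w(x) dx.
g(x) = -2*x^2 + 4*x/5 - 3

The best approximation g ∈ W is the orthogonal projection of f onto W. Writing g = a_0 + a_1 x + a_2 x^2, the coefficients solve the normal equations G · a = b where
  G_{ij} = <φ_i, φ_j> and b_i = <f, φ_i>, with φ_0 = 1, φ_1 = x, φ_2 = x^2.
G =
  [2, 0, 2/3]
  [0, 2/3, 0]
  [2/3, 0, 2/5],
b = (-22/3, 8/15, -14/5).
Solving gives a_0 = -3, a_1 = 4/5, a_2 = -2, so
  g(x) = -2*x^2 + 4*x/5 - 3.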